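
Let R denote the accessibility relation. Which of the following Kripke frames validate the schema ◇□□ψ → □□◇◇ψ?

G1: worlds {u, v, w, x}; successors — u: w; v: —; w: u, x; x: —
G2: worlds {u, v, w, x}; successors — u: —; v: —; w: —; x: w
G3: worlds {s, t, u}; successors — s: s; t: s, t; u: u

Frame correspondent (Sahlqvist): ∀x ∀y ∀z ((xRy ∧ xR²z) → ∃w (yR²w ∧ zR²w)) — i.e. a generalized confluence (Geach) condition.
G1: fails — uRw, uR²u but no t with wR²t and uR²t.
G2: ✓.
G3: ✓.
Valid on: G2, G3.

G2, G3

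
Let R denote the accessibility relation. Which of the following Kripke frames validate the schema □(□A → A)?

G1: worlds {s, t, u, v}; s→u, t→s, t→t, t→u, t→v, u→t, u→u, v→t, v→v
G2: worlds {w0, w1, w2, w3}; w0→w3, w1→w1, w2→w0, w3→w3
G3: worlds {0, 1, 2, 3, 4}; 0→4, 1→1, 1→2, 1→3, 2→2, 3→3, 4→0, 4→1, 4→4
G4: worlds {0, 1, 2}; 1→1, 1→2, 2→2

Frame correspondent (Sahlqvist): ∀x ∀y (Rxy → Ryy) — i.e. shift-reflexivity.
G1: fails — Rts but not Rss.
G2: fails — Rw2w0 but not Rw0w0.
G3: fails — R40 but not R00.
G4: ✓.

G4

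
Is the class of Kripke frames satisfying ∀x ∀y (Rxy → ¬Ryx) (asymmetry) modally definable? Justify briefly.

If a class were modally definable it would be closed under surjective bounded morphisms (Goldblatt–Thomason).
The 5-cycle (worlds s,t,u,v,w with s→t→u→v→w→s) is asymmetric. Mapping every world to a single reflexive point • is a surjective bounded morphism, and the reflexive point is not asymmetric (R•• but asymmetry requires ¬R••).
Hence asymmetry is not modally definable.

No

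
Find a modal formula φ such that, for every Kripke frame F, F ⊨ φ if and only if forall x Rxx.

The condition is reflexivity. The T schema □r → r defines it.
Suppose □r→r is valid. At any x set V(r)={w : Rxw}. Then □r holds at x, so r holds at x, i.e. Rxx.

□r → r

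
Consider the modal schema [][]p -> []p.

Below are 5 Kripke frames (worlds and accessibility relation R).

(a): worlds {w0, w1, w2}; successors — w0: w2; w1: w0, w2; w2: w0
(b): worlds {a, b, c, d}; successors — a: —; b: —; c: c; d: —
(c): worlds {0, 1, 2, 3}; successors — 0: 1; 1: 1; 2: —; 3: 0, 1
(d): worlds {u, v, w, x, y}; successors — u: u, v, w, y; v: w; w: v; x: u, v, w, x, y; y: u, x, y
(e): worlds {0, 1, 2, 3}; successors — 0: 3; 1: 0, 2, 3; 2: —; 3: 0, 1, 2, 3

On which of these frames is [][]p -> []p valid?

(b), (e)

Frame correspondent (Sahlqvist): forall x forall y (Rxy -> exists z (Rxz & Rzy)) — i.e. density.
(a): fails — Rw0w2 but no z with Rw0z and Rzw2.
(b): ✓.
(c): fails — R30 but no z with R3z and Rz0.
(d): fails — Rvw but no z with Rvz and Rzw.
(e): ✓.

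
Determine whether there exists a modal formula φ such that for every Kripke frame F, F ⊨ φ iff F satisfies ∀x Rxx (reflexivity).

Yes, by □r → r

This is a Sahlqvist condition; the T axiom □r → r defines it.
Suppose □r→r is valid. At any x set V(r)={w : Rxw}. Then □r holds at x, so r holds at x, i.e. Rxx.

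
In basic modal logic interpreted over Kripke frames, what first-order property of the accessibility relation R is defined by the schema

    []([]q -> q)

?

shift-reflexivity

Suppose □(□q→q) is valid. Take Rxy and set V(q)={w : Ryw}. Then at y, □q holds; since □(□q→q) at x, □q→q at y, so q at y, i.e. Ryy.
The converse is a direct semantic check.
So the correspondent is shift-reflexivity.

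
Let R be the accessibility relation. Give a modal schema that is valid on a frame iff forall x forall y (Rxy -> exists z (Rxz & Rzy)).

□□s → □s

The condition is density. The C4 schema □□s → □s defines it.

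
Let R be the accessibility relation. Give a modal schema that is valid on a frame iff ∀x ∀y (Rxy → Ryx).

The condition is symmetry. The B schema r → □◇r defines it.
Suppose r→□◇r is valid. Take Rxy and set V(r)={x}. Then r at x, so □◇r at x, so ◇r at y, so some z with Ryz has r; z=x, i.e. Ryx.

r → □◇r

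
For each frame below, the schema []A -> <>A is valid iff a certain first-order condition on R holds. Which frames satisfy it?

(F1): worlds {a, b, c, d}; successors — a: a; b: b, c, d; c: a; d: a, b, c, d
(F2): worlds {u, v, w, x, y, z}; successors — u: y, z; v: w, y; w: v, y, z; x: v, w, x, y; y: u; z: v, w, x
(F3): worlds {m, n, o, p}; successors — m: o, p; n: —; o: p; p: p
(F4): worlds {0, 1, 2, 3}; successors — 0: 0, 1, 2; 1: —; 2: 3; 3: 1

Frame correspondent (Sahlqvist): forall x exists y Rxy — i.e. seriality.
(F1): ✓.
(F2): ✓.
(F3): fails — world n has no successor.
(F4): fails — world 1 has no successor.
Valid on: (F1), (F2).

(F1), (F2)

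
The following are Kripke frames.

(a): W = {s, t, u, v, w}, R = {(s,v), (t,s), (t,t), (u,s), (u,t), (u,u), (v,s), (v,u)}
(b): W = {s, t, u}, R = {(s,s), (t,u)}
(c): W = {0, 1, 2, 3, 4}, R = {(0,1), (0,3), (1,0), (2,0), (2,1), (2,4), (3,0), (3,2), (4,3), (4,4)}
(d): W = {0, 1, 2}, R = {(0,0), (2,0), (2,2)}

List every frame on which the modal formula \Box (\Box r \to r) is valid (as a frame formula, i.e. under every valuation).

Frame correspondent (Sahlqvist): \forall x \forall y (Rxy \to Ryy) — i.e. shift-reflexivity.
(a): fails — Rus but not Rss.
(b): fails — Rtu but not Ruu.
(c): fails — R10 but not R00.
(d): satisfies the condition.

(d)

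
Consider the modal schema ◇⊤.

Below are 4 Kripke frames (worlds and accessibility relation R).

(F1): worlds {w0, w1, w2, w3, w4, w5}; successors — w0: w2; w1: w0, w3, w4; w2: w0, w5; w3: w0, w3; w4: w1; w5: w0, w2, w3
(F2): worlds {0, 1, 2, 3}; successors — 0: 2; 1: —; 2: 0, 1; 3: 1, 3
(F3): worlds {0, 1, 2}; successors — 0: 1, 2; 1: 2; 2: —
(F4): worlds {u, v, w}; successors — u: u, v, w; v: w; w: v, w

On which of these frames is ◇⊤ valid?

The schema corresponds to seriality: ∀x ∃y Rxy.
(F1): holds.
(F2): fails — world 1 has no successor.
(F3): fails — world 2 has no successor.
(F4): holds.

(F1), (F4)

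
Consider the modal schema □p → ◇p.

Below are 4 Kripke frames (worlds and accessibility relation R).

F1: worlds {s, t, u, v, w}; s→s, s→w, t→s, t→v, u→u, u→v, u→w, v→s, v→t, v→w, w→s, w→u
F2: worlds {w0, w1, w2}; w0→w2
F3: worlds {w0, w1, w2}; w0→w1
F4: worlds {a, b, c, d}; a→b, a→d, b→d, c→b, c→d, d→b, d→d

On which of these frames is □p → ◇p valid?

F1, F4

This is the axiom for seriality; its first-order frame correspondent is ∀x ∃y Rxy.
F1: satisfies the condition.
F2: fails — world w1 has no successor.
F3: fails — world w1 has no successor.
F4: satisfies the condition.
Valid on: F1, F4.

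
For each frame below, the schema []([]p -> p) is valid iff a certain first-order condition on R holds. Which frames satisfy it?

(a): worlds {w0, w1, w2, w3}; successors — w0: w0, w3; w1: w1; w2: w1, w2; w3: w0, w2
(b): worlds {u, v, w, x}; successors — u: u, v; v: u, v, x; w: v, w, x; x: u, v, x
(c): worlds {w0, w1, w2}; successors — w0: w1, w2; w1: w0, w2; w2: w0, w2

The schema corresponds to shift-reflexivity: forall x forall y (Rxy -> Ryy).
(a): fails — Rw0w3 but not Rw3w3.
(b): satisfies the condition.
(c): fails — Rw1w0 but not Rw0w0.

(b)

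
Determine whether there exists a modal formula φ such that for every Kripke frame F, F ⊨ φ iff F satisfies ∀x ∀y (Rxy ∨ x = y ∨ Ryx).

If a class were modally definable it would be closed under disjoint unions (Goldblatt–Thomason).
Take 2 disjoint single-world reflexive frames: each is trivially connected, but their disjoint union has 2 worlds with no edge between distinct components, so it is not connected.
So the class is not modally definable.

No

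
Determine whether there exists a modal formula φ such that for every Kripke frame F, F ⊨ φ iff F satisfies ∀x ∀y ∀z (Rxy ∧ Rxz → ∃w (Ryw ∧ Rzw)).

This is a Sahlqvist condition; the .2 axiom ◇□p → □◇p defines it.
Suppose ◇□p→□◇p is valid. Take Rxy, Rxz and set V(p)={w : Ryw}. Then □p at y so ◇□p at x, so □◇p at x, so ◇p at z, giving w with Rzw and Ryw.

Yes — defined by ◇□p → □◇p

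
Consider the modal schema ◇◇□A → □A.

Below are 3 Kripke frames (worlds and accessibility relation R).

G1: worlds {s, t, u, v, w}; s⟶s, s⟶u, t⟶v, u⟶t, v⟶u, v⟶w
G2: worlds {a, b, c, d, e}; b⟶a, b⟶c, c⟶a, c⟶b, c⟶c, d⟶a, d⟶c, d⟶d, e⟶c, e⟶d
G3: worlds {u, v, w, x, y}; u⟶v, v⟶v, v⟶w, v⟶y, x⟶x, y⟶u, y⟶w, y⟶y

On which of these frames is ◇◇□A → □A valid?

none

Frame correspondent (Sahlqvist): ∀x ∀y ∀z ((xR²y ∧ xRz) → ∃w (yRw ∧ z = w)) — i.e. a generalized confluence (Geach) condition.
G1: fails — sR²t, sRs but no w* with tRw* and s=w*.
G2: fails — bR²a, bRa but no w with aRw and a=w.
G3: fails — uR²w, uRv but no t with wRt and v=t.
Valid on no frame.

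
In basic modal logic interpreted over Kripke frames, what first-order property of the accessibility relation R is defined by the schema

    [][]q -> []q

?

density

Suppose □□q→□q is valid. Take Rxy and set V(q)={w : xR²w}. Then □□q at x, so □q at x, so q at y, i.e. ∃z(Rxz∧Rzy).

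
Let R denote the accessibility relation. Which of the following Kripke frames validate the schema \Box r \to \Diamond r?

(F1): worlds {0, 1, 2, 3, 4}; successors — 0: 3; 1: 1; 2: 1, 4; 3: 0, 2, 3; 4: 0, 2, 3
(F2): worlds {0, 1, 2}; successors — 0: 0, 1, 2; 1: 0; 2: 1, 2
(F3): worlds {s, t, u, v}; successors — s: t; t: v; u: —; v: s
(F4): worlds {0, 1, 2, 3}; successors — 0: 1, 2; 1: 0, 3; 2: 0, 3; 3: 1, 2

(F1), (F2), (F4)

Frame correspondent (Sahlqvist): \forall x \exists y Rxy — i.e. seriality.
(F1): ✓.
(F2): ✓.
(F3): fails — world u has no successor.
(F4): ✓.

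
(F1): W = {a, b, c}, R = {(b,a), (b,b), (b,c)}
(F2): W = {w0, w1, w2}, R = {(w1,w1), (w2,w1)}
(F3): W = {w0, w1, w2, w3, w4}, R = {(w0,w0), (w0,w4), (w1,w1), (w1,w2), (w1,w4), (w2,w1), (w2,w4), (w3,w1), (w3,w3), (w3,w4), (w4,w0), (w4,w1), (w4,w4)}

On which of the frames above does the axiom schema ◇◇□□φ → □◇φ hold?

(F2), (F3)

The schema corresponds to a generalized confluence (Geach) condition: ∀x ∀y ∀z ((xR²y ∧ xRz) → ∃w (yR²w ∧ zRw)).
(F1): fails — bR²a, bRa but no w with aR²w and aRw.
(F2): satisfies the condition.
(F3): satisfies the condition.
Valid on: (F2), (F3).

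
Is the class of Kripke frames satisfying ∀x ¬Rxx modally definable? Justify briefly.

Not definable by any modal formula

Modal frame validity is preserved under surjective bounded morphisms.
The 3-cycle (worlds 0,1,2 with 0→1→2→0) is irreflexive, and the map sending every world to a single reflexive point • is a surjective bounded morphism (forth: every edge maps to (•,•); back: every world has a successor). So any modal formula valid on the 3-cycle is also valid on the reflexive point, which is not irreflexive.
Hence irreflexivity is not modally definable.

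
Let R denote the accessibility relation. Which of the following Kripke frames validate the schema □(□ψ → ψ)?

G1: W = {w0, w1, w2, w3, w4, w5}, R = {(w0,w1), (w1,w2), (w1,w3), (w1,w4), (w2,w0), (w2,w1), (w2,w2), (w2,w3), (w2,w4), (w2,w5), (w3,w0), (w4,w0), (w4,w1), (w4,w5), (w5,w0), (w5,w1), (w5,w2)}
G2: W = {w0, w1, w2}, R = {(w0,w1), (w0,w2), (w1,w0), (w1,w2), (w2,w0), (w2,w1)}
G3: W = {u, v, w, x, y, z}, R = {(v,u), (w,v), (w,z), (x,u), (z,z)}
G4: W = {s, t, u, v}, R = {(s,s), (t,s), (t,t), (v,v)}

The schema corresponds to shift-reflexivity: ∀x ∀y (Rxy → Ryy).
G1: fails — Rw2w4 but not Rw4w4.
G2: fails — Rw1w2 but not Rw2w2.
G3: fails — Rvu but not Ruu.
G4: ✓.

G4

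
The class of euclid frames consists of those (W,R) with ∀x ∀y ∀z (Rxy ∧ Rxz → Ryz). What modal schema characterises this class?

◇p → □◇p

A defining formula is ◇p → □◇p (the 5 axiom).
Suppose ◇p→□◇p is valid. Take Rxy, Rxz and set V(p)={y}. Then ◇p at x, so □◇p at x, so ◇p at z, so some w with Rzw has p; w=y, i.e. Rzy. By symmetry of the argument, Ryz.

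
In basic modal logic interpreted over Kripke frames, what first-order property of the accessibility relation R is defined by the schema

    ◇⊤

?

seriality: ∀x ∃y Rxy

◇⊤ holds at w iff w has a successor, so frame-validity of ◇⊤ is exactly seriality. Equivalently via □p → ◇p:
Suppose □p→◇p is valid. At any x set V(p)=W. Then □p at x, so ◇p at x, so x has a successor.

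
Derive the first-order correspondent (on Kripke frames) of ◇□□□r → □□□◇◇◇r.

∀x ∀y ∀z ((xRy ∧ xR³z) → ∃w (yR³w ∧ zR³w))

This is a Sahlqvist (Geach-type) schema ◇^1□^3r → □^3◇^3r.
First-order correspondent: ∀x ∀y ∀z ((xRy ∧ xR³z) → ∃w (yR³w ∧ zR³w)).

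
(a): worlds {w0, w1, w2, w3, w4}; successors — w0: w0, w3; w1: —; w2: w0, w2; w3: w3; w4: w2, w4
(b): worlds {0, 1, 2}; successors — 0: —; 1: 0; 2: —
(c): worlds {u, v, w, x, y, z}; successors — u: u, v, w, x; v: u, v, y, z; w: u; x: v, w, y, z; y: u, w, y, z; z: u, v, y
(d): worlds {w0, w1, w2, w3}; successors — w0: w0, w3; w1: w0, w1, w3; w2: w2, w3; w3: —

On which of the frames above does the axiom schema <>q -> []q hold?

(b)

Frame correspondent (Sahlqvist): forall x forall y forall z (Rxy & Rxz -> y = z) — i.e. partial functionality.
(a): fails — w0 sees both w0 and w3.
(b): holds.
(c): fails — u sees both u and v.
(d): fails — w0 sees both w0 and w3.
Valid on: (b).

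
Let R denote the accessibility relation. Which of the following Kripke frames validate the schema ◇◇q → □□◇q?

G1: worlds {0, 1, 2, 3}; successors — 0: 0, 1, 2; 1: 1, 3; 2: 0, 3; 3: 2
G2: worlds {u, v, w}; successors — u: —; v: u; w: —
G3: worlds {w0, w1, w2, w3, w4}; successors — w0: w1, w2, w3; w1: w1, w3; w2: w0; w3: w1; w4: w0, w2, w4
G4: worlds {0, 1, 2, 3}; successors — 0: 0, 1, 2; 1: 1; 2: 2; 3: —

The schema corresponds to a generalized confluence (Geach) condition: ∀x ∀y ∀z ((xR²y ∧ xR²z) → ∃w (y = w ∧ zRw)).
G1: fails — 0R²0, 0R²1 but no w with 0=w and 1Rw.
G2: holds.
G3: fails — w0R²w0, w0R²w0 but no w with w0=w and w0Rw.
G4: fails — 0R²0, 0R²1 but no w with 0=w and 1Rw.
Valid on: G2.

G2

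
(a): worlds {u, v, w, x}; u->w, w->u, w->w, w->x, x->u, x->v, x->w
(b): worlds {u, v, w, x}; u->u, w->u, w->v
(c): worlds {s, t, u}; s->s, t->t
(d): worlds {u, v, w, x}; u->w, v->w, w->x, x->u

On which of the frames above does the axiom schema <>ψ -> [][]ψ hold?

This is the axiom for a generalized confluence (Geach) condition; its first-order frame correspondent is forall x forall y forall z ((xRy & x R^2 z) -> exists w (y = w & z = w)).
(a): fails — uRw, uR²u but w ≠ u.
(b): fails — wRv, wR²u but v ≠ u.
(c): condition met.
(d): fails — uRw, uR²x but w ≠ x.
Valid on: (c).

(c)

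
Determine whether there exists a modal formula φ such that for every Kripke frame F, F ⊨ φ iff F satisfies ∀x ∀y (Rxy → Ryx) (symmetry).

Yes — defined by p → □◇p

The condition is symmetry. A defining modal formula is p → □◇p.
Suppose p→□◇p is valid. Take Rxy and set V(p)={x}. Then p at x, so □◇p at x, so ◇p at y, so some z with Ryz has p; z=x, i.e. Ryx.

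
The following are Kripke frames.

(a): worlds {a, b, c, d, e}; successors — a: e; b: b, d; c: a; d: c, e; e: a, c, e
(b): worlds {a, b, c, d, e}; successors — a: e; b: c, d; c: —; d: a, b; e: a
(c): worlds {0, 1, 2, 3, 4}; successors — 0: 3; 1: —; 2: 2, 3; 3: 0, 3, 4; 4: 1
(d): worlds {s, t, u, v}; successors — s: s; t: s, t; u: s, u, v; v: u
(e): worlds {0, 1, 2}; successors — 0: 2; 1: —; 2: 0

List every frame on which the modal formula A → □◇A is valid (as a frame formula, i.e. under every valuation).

This is the axiom for symmetry; its first-order frame correspondent is ∀x ∀y (Rxy → Ryx).
(a): fails — Rdc but not Rcd.
(b): fails — Rbc but not Rcb.
(c): fails — R34 but not R43.
(d): fails — Rus but not Rsu.
(e): condition met.
Valid on: (e).

(e)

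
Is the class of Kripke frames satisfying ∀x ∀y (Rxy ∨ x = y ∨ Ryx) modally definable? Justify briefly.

Modal frame validity is preserved under disjoint unions.
Take 4 disjoint single-world reflexive frames: each is trivially connected, but their disjoint union has 4 worlds with no edge between distinct components, so it is not connected.
So no modal formula (or set of formulas) defines exactly the connected frames.

No — not modally definable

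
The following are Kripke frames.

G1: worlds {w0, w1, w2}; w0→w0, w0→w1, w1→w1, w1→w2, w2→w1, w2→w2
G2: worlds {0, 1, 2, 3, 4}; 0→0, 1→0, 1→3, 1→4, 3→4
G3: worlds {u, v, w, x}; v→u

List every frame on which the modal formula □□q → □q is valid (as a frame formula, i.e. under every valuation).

Frame correspondent (Sahlqvist): ∀x ∀y (Rxy → ∃z (Rxz ∧ Rzy)) — i.e. density.
G1: ✓.
G2: fails — R34 but no z with R3z and Rz4.
G3: fails — Rvu but no z with Rvz and Rzu.
Valid on: G1.

G1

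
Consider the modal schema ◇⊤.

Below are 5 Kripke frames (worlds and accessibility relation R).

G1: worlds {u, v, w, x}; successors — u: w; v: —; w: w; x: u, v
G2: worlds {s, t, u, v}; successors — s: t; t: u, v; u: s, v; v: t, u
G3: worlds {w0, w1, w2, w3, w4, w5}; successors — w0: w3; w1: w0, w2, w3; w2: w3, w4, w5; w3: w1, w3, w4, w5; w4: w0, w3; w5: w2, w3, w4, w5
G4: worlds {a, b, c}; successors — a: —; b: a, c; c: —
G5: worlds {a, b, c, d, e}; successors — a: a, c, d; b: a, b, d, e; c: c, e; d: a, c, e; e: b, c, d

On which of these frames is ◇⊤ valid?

This is the axiom for seriality; its first-order frame correspondent is ∀x ∃y Rxy.
G1: fails — world v has no successor.
G2: ✓.
G3: ✓.
G4: fails — world a has no successor.
G5: ✓.
Valid on: G2, G3, G5.

G2, G3, G5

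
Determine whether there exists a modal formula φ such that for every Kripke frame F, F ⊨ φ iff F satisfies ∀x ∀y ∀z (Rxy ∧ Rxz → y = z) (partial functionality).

Definable; ◇p → □p defines it

The condition is partial functionality. A defining modal formula is ◇p → □p.
Suppose ◇p→□p is valid. Take Rxy, Rxz and set V(p)={y}. Then ◇p at x, so □p at x, so p at z, i.e. z=y.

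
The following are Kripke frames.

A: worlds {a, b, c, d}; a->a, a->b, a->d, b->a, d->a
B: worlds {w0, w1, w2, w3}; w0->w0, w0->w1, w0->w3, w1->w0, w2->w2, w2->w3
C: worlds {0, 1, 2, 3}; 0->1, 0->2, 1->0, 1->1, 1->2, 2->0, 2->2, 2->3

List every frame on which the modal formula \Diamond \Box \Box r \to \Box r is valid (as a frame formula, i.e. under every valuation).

A

Frame correspondent (Sahlqvist): \forall x \forall y \forall z ((xRy \wedge xRz) \to \exists w (y R^2 w \wedge z = w)) — i.e. a generalized confluence (Geach) condition.
A: satisfies the condition.
B: fails — w0Rw3, w0Rw0 but no w with w3R²w and w0=w.
C: fails — 2R3, 2R0 but no w with 3R²w and 0=w.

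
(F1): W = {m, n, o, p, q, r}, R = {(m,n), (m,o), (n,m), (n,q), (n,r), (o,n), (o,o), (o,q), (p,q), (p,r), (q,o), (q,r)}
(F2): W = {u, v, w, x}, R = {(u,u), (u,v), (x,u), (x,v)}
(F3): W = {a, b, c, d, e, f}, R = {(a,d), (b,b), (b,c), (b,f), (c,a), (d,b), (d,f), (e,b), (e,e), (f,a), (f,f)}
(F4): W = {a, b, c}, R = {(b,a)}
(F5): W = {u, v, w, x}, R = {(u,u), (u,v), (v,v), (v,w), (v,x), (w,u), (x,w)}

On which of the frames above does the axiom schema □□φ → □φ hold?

Frame correspondent (Sahlqvist): ∀x ∀y (Rxy → ∃z (Rxz ∧ Rzy)) — i.e. density.
(F1): fails — Rnq but no z with Rnz and Rzq.
(F2): holds.
(F3): fails — Rca but no z with Rcz and Rza.
(F4): fails — Rba but no z with Rbz and Rza.
(F5): fails — Rxw but no z with Rxz and Rzw.
Valid on: (F2).

(F2)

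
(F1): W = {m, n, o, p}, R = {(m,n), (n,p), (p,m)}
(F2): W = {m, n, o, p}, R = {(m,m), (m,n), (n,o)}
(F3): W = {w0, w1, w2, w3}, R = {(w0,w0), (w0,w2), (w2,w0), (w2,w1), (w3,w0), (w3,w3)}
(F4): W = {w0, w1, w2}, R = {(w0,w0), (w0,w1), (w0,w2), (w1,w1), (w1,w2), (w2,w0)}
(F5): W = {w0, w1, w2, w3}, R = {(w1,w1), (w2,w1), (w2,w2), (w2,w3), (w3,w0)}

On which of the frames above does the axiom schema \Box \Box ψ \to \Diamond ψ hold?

(F4)

This is the axiom for a generalized confluence (Geach) condition; its first-order frame correspondent is \forall x \exists w (x R^2 w \wedge xRw).
(F1): fails — at m but no w with mR²w and mRw.
(F2): fails — at n but no w with nR²w and nRw.
(F3): fails — at w1 but no w with w1R²w and w1Rw.
(F4): condition met.
(F5): fails — at w0 but no w with w0R²w and w0Rw.
Valid on: (F4).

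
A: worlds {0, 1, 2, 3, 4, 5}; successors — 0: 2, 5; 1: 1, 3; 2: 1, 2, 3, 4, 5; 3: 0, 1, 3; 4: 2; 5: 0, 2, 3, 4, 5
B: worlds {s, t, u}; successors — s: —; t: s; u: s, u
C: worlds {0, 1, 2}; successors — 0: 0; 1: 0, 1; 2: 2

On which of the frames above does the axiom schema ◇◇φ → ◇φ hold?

B, C

Frame correspondent (Sahlqvist): ∀x ∀y ∀z (Rxy ∧ Ryz → Rxz) — i.e. transitivity.
A: fails — R02 and R23 but not R03.
B: holds.
C: holds.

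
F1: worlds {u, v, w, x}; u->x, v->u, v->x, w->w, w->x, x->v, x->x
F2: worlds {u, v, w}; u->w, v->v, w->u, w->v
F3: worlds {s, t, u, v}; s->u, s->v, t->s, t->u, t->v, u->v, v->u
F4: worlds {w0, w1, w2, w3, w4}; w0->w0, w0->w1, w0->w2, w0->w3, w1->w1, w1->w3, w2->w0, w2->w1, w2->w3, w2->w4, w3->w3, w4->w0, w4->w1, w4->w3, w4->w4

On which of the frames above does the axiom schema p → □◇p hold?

Frame correspondent (Sahlqvist): ∀x ∀y (Rxy → Ryx) — i.e. symmetry.
F1: fails — Rwx but not Rxw.
F2: fails — Rwv but not Rvw.
F3: fails — Rtv but not Rvt.
F4: fails — Rw2w4 but not Rw4w2.

none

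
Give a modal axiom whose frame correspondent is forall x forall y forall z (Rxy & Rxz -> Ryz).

This is the Euclidean property; the standard corresponding axiom is 5: ◇s → □◇s.

◇s → □◇s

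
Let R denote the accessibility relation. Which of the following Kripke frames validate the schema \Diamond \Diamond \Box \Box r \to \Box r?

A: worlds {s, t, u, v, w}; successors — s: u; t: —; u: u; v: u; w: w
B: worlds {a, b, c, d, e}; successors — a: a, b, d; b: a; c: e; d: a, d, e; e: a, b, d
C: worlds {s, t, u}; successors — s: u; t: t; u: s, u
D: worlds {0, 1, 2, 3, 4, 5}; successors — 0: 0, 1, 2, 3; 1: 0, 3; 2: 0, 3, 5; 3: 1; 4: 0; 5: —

Frame correspondent (Sahlqvist): \forall x \forall y \forall z ((x R^2 y \wedge xRz) \to \exists w (y R^2 w \wedge z = w)) — i.e. a generalized confluence (Geach) condition.
A: satisfies the condition.
B: fails — cR²b, cRe but no w with bR²w and e=w.
C: satisfies the condition.
D: fails — 0R²3, 0R1 but no w with 3R²w and 1=w.

A, C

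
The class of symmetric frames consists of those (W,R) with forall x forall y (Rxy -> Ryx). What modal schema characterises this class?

s → □◇s

The condition is symmetry. The B schema s → □◇s defines it.
Suppose s→□◇s is valid. Take Rxy and set V(s)={x}. Then s at x, so □◇s at x, so ◇s at y, so some z with Ryz has s; z=x, i.e. Ryx.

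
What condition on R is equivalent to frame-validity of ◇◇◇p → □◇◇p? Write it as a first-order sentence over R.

∀x ∀y ∀z ((xR³y ∧ xRz) → ∃w (y = w ∧ zR²w))

This is a Sahlqvist (Geach-type) schema ◇^3□^0p → □^1◇^2p.
First-order correspondent: ∀x ∀y ∀z ((xR³y ∧ xRz) → ∃w (y = w ∧ zR²w)).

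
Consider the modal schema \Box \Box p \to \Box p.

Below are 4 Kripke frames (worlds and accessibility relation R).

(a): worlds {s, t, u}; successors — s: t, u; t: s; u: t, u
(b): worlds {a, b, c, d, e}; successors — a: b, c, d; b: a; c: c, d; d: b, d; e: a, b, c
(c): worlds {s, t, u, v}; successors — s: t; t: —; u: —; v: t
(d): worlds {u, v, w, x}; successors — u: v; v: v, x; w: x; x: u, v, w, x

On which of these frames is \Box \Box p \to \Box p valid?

(d)

This is the axiom for density; its first-order frame correspondent is \forall x \forall y (Rxy \to \exists z (Rxz \wedge Rzy)).
(a): fails — Rts but no z with Rtz and Rzs.
(b): fails — Rba but no z with Rbz and Rza.
(c): fails — Rvt but no z with Rvz and Rzt.
(d): satisfies the condition.
Valid on: (d).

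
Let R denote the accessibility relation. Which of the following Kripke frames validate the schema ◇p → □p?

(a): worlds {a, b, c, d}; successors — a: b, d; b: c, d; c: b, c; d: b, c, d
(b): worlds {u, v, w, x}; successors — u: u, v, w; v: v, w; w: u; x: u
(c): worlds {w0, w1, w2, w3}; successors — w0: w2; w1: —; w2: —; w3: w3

(c)

Frame correspondent (Sahlqvist): ∀x ∀y ∀z (Rxy ∧ Rxz → y = z) — i.e. partial functionality.
(a): fails — a sees both b and d.
(b): fails — u sees both u and v.
(c): ✓.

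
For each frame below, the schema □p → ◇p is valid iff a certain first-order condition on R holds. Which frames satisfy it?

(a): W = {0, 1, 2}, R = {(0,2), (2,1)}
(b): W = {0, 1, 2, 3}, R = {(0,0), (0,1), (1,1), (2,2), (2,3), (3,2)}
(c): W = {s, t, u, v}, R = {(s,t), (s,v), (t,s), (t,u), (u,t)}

Frame correspondent (Sahlqvist): ∀x ∃y Rxy — i.e. seriality.
(a): fails — world 1 has no successor.
(b): condition met.
(c): fails — world v has no successor.

(b)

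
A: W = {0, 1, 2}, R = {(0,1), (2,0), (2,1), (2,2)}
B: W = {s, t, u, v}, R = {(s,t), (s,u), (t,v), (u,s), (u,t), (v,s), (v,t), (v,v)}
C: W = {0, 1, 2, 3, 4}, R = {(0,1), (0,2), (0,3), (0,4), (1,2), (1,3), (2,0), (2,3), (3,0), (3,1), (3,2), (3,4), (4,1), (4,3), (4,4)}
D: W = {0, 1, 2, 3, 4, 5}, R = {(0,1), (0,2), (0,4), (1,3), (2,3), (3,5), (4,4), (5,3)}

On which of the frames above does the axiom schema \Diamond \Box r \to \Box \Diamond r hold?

The schema corresponds to convergence: \forall x \forall y \forall z (Rxy \wedge Rxz \to \exists w (Ryw \wedge Rzw)).
A: fails — R01 and R01 but 1 and 1 have no common successor.
B: fails — Rsu and Rst but u and t have no common successor.
C: condition met.
D: fails — R02 and R04 but 2 and 4 have no common successor.
Valid on: C.

C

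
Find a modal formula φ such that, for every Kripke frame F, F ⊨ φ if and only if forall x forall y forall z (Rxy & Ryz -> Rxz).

A defining formula is □p → □□p (the 4 axiom).
Suppose □p→□□p is valid. Take Rxy, Ryz and set V(p)={w : Rxw}. Then □p at x, so □□p at x, so □p at y, so p at z, i.e. Rxz.

□p → □□p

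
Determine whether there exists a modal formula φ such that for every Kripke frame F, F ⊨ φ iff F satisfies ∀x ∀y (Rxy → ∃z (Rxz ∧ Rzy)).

Yes: it is density, defined by the C4 schema □□q → □q.
Suppose □□q→□q is valid. Take Rxy and set V(q)={w : xR²w}. Then □□q at x, so □q at x, so q at y, i.e. ∃z(Rxz∧Rzy).

Yes, by □□q → □q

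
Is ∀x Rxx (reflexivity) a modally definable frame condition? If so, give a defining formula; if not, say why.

This is a Sahlqvist condition; the T axiom □q → q defines it.

Definable; □q → q defines it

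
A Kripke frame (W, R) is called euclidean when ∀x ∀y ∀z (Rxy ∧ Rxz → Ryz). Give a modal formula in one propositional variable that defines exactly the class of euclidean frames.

◇p → □◇p

This is the Euclidean property; the standard corresponding axiom is 5: ◇p → □◇p.
Suppose ◇p→□◇p is valid. Take Rxy, Rxz and set V(p)={y}. Then ◇p at x, so □◇p at x, so ◇p at z, so some w with Rzw has p; w=y, i.e. Rzy. By symmetry of the argument, Ryz.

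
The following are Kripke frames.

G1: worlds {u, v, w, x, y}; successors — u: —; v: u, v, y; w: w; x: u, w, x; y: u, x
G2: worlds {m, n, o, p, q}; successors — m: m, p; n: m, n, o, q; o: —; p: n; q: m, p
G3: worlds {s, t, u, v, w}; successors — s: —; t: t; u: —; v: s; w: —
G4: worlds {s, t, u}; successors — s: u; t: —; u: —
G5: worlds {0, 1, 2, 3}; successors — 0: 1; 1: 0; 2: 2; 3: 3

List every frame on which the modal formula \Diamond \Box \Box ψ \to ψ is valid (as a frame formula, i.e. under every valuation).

This is the axiom for a generalized confluence (Geach) condition; its first-order frame correspondent is \forall x \forall y (xRy \to \exists w (y R^2 w \wedge x = w)).
G1: fails — vRu but no t with uR²t and v=t.
G2: fails — nRo but no w with oR²w and n=w.
G3: fails — vRs but no w* with sR²w* and v=w*.
G4: fails — sRu but no w with uR²w and s=w.
G5: fails — 0R1 but no w with 1R²w and 0=w.
Valid on no frame.

none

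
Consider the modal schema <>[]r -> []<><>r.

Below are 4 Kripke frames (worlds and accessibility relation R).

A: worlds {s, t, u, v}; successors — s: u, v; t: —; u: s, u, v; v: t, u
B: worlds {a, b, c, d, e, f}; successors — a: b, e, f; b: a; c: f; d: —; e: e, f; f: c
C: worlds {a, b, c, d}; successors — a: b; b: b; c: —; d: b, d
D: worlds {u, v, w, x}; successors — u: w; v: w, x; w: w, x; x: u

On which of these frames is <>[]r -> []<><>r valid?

The schema corresponds to a generalized confluence (Geach) condition: forall x forall y forall z ((xRy & xRz) -> exists w (yRw & z R^2 w)).
A: fails — vRt, vRt but no w with tRw and tR²w.
B: fails — aRb, aRb but no w with bRw and bR²w.
C: satisfies the condition.
D: fails — vRx, vRx but no t with xRt and xR²t.
Valid on: C.

C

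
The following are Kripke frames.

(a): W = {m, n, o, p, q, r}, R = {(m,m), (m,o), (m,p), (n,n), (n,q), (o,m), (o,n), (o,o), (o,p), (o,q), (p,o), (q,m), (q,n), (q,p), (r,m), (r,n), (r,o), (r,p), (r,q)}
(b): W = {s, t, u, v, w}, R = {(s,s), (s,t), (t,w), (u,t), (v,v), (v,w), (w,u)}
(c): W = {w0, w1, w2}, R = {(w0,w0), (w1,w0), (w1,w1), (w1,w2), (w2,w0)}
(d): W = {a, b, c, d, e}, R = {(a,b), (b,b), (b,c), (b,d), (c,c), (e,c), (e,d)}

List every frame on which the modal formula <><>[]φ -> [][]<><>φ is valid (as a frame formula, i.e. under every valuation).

This is the axiom for a generalized confluence (Geach) condition; its first-order frame correspondent is forall x forall y forall z ((x R^2 y & x R^2 z) -> exists w (yRw & z R^2 w)).
(a): fails — mR²p, mR²n but no w with pRw and nR²w.
(b): fails — sR²s, sR²t but no w* with sRw* and tR²w*.
(c): satisfies the condition.
(d): fails — aR²b, aR²d but no w with bRw and dR²w.

(c)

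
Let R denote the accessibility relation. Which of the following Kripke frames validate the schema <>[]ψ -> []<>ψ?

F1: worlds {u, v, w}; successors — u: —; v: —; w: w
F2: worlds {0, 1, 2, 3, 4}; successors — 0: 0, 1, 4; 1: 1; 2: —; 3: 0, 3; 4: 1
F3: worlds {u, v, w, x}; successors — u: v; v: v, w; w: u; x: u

F1, F2

The schema corresponds to convergence: forall x forall y forall z (Rxy & Rxz -> exists w (Ryw & Rzw)).
F1: ✓.
F2: ✓.
F3: fails — Rvv and Rvw but v and w have no common successor.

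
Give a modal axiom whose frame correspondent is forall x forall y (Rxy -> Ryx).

A defining formula is s → □◇s (the B axiom).

s → □◇s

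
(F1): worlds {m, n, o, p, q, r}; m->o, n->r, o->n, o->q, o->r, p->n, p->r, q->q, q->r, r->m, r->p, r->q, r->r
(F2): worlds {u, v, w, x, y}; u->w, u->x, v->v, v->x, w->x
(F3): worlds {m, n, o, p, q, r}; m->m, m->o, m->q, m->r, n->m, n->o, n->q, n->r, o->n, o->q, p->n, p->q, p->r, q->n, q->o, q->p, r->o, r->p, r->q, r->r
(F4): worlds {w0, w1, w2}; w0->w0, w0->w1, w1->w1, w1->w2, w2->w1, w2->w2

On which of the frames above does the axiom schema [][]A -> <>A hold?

(F3), (F4)

The schema corresponds to a generalized confluence (Geach) condition: forall x exists w (x R^2 w & xRw).
(F1): fails — at m but no w with mR²w and mRw.
(F2): fails — at w but no t with wR²t and wRt.
(F3): satisfies the condition.
(F4): satisfies the condition.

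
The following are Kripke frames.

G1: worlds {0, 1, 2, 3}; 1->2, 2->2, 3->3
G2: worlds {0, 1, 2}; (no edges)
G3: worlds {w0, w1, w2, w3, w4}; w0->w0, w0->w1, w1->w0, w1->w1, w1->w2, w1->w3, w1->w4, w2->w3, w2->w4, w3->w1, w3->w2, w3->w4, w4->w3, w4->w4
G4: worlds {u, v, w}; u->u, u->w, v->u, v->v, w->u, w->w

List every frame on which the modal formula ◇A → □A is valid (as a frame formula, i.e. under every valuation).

G1, G2

This is the axiom for partial functionality; its first-order frame correspondent is ∀x ∀y ∀z (Rxy ∧ Rxz → y = z).
G1: condition met.
G2: condition met.
G3: fails — w0 sees both w0 and w1.
G4: fails — u sees both u and w.
Valid on: G1, G2.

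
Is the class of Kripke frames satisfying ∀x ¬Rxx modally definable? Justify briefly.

If a class were modally definable it would be closed under surjective bounded morphisms (Goldblatt–Thomason).
The 3-cycle (worlds s,t,u with s→t→u→s) is irreflexive, and the map sending every world to a single reflexive point • is a surjective bounded morphism (forth: every edge maps to (•,•); back: every world has a successor). So any modal formula valid on the 3-cycle is also valid on the reflexive point, which is not irreflexive.
Hence irreflexivity is not modally definable.

Not modally definable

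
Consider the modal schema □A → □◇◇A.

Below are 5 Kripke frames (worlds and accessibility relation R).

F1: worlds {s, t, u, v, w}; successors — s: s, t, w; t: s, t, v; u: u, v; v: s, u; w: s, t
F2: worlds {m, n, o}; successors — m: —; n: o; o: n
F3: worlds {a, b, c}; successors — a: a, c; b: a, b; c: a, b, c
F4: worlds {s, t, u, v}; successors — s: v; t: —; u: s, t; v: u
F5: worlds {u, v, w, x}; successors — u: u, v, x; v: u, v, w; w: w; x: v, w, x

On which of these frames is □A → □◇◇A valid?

F1, F2, F3, F5

The schema corresponds to a generalized confluence (Geach) condition: ∀x ∀z (xRz → ∃w (xRw ∧ zR²w)).
F1: ✓.
F2: ✓.
F3: ✓.
F4: fails — sRv but no w with sRw and vR²w.
F5: ✓.
Valid on: F1, F2, F3, F5.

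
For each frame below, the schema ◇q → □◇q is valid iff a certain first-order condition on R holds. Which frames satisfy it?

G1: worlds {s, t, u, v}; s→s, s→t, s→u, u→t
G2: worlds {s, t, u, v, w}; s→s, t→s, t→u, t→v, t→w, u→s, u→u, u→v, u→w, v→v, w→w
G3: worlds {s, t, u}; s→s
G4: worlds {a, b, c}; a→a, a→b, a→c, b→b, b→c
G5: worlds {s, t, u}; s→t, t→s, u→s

G3

Frame correspondent (Sahlqvist): ∀x ∀y ∀z (Rxy ∧ Rxz → Ryz) — i.e. the Euclidean property.
G1: fails — Rsu and Rsu but not Ruu.
G2: fails — Rtv and Rts but not Rvs.
G3: holds.
G4: fails — Rab and Raa but not Rba.
G5: fails — Rst and Rst but not Rtt.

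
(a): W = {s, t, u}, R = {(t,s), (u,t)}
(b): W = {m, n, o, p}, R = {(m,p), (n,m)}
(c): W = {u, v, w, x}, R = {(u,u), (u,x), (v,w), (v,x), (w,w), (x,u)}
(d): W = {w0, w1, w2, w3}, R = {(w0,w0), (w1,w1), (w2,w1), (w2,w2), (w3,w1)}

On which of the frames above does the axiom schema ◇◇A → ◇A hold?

(d)

This is the axiom for transitivity; its first-order frame correspondent is ∀x ∀y ∀z (Rxy ∧ Ryz → Rxz).
(a): fails — Rut and Rts but not Rus.
(b): fails — Rnm and Rmp but not Rnp.
(c): fails — Rvx and Rxu but not Rvu.
(d): satisfies the condition.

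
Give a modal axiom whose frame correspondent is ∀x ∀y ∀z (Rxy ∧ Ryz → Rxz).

□s → □□s

The condition is transitivity. The 4 schema □s → □□s defines it.
Suppose □s→□□s is valid. Take Rxy, Ryz and set V(s)={w : Rxw}. Then □s at x, so □□s at x, so □s at y, so s at z, i.e. Rxz.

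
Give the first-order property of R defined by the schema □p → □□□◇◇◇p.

This is a Sahlqvist (Geach-type) schema ◇^0□^1p → □^3◇^3p.
First-order correspondent: ∀x ∀z (xR³z → ∃w (xRw ∧ zR³w)).

∀x ∀z (xR³z → ∃w (xRw ∧ zR³w))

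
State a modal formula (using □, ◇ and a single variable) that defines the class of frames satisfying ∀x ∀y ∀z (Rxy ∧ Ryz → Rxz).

□ψ → □□ψ

The condition is transitivity. The 4 schema □ψ → □□ψ defines it.
Suppose □ψ→□□ψ is valid. Take Rxy, Ryz and set V(ψ)={w : Rxw}. Then □ψ at x, so □□ψ at x, so □ψ at y, so ψ at z, i.e. Rxz.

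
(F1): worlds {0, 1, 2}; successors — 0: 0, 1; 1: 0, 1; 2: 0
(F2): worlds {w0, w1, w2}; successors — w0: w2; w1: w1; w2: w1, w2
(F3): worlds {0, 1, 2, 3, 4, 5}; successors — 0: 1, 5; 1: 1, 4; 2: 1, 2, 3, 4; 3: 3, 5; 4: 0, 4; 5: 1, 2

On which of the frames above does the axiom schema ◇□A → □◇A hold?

This is the axiom for convergence; its first-order frame correspondent is ∀x ∀y ∀z (Rxy ∧ Rxz → ∃w (Ryw ∧ Rzw)).
(F1): holds.
(F2): holds.
(F3): fails — R23 and R21 but 3 and 1 have no common successor.

(F1), (F2)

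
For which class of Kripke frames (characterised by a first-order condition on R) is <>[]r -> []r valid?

This is a form of the 5 axiom.
It corresponds to the Euclidean property: forall x forall y forall z (Rxy & Rxz -> Ryz).

The Euclidean property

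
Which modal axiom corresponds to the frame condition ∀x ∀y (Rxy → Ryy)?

This is shift-reflexivity; the standard corresponding axiom is T□: □(□p → p).
Suppose □(□p→p) is valid. Take Rxy and set V(p)={w : Ryw}. Then at y, □p holds; since □(□p→p) at x, □p→p at y, so p at y, i.e. Ryy.

□(□p → p)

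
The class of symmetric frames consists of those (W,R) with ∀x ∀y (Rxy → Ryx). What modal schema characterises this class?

This is symmetry; the standard corresponding axiom is B: p → □◇p.

p → □◇p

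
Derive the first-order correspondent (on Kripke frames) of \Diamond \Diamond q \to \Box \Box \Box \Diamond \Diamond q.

\forall x \forall y \forall z ((x R^2 y \wedge x R^3 z) \to \exists w (y = w \wedge z R^2 w))

This is a Sahlqvist (Geach-type) schema ◇^2□^0q → □^3◇^2q.
Minimal-valuation argument: fix x; take any y with xR^2y and any z with xR^3z. Set V(q) to the set of worlds R-reachable from y in exactly 0 steps. Then □^0q holds at y, so the antecedent holds at x; validity forces ◇^2q at z, giving a w with zR^2w and yR^0w.
First-order correspondent: \forall x \forall y \forall z ((x R^2 y \wedge x R^3 z) \to \exists w (y = w \wedge z R^2 w)).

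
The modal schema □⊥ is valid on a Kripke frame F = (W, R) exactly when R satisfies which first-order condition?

Emptiness of R

This schema is the Ver axiom.
It corresponds to emptiness of R: ∀x ∀y ¬Rxy.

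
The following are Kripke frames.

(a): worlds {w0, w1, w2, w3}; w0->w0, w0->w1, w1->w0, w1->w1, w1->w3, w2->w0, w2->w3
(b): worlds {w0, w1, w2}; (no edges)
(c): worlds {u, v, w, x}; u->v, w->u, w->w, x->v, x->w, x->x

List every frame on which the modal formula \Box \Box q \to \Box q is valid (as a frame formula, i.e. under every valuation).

The schema corresponds to density: \forall x \forall y (Rxy \to \exists z (Rxz \wedge Rzy)).
(a): fails — Rw2w3 but no z with Rw2z and Rzw3.
(b): satisfies the condition.
(c): fails — Ruv but no z with Ruz and Rzv.

(b)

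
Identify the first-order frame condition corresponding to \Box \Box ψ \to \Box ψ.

Density

This is the C4 axiom.
It corresponds to density: \forall x \forall y (Rxy \to \exists z (Rxz \wedge Rzy)).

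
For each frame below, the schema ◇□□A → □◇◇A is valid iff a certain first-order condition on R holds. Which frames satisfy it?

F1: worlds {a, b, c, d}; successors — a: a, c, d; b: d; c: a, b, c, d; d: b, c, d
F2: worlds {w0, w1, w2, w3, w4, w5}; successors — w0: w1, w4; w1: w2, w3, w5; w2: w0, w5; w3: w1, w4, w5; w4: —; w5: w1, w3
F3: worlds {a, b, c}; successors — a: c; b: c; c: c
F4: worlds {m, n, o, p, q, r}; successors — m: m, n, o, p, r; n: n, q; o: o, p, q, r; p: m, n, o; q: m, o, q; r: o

Frame correspondent (Sahlqvist): ∀x ∀y ∀z ((xRy ∧ xRz) → ∃w (yR²w ∧ zR²w)) — i.e. a generalized confluence (Geach) condition.
F1: holds.
F2: fails — w0Rw1, w0Rw4 but no w with w1R²w and w4R²w.
F3: holds.
F4: holds.

F1, F3, F4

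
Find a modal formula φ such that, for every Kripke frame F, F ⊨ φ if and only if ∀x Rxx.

□ψ → ψ

A defining formula is □ψ → ψ (the T axiom).
Suppose □ψ→ψ is valid. At any x set V(ψ)={w : Rxw}. Then □ψ holds at x, so ψ holds at x, i.e. Rxx.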